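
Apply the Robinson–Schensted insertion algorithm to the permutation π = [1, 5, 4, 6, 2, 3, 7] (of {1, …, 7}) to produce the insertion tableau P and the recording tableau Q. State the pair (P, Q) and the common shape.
P = [1, 2, 3, 7] / [4, 6] / [5];  Q = [1, 2, 4, 7] / [3, 6] / [5];  common shape = (4, 2, 1)

Row-insert the values π_1, π_2, … into P one at a time, bumping the leftmost entry strictly greater than the inserted value down to the next row. The recording tableau Q records, in position (i, j), the step at which that cell was added to P.
  Insert 1 (step 1): P = [1];  Q = [1]
  Insert 5 (step 2): P = [1, 5];  Q = [1, 2]
  Insert 4 (step 3): P = [1, 4] / [5];  Q = [1, 2] / [3]
  Insert 6 (step 4): P = [1, 4, 6] / [5];  Q = [1, 2, 4] / [3]
  Insert 2 (step 5): P = [1, 2, 6] / [4] / [5];  Q = [1, 2, 4] / [3] / [5]
  Insert 3 (step 6): P = [1, 2, 3] / [4, 6] / [5];  Q = [1, 2, 4] / [3, 6] / [5]
  Insert 7 (step 7): P = [1, 2, 3, 7] / [4, 6] / [5];  Q = [1, 2, 4, 7] / [3, 6] / [5]
Final shape: (4, 2, 1).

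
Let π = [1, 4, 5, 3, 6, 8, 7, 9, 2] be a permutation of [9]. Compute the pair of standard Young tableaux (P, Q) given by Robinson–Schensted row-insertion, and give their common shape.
P = [1, 2, 5, 6, 7, 9] / [3, 8] / [4];  Q = [1, 2, 3, 5, 6, 8] / [4, 7] / [9];  common shape = (6, 2, 1)

Row-insert the values π_1, π_2, … into P one at a time, bumping the leftmost entry strictly greater than the inserted value down to the next row. The recording tableau Q records, in position (i, j), the step at which that cell was added to P.
  Insert 1 (step 1): P = [1];  Q = [1]
  Insert 4 (step 2): P = [1, 4];  Q = [1, 2]
  Insert 5 (step 3): P = [1, 4, 5];  Q = [1, 2, 3]
  Insert 3 (step 4): P = [1, 3, 5] / [4];  Q = [1, 2, 3] / [4]
  Insert 6 (step 5): P = [1, 3, 5, 6] / [4];  Q = [1, 2, 3, 5] / [4]
  Insert 8 (step 6): P = [1, 3, 5, 6, 8] / [4];  Q = [1, 2, 3, 5, 6] / [4]
  Insert 7 (step 7): P = [1, 3, 5, 6, 7] / [4, 8];  Q = [1, 2, 3, 5, 6] / [4, 7]
  Insert 9 (step 8): P = [1, 3, 5, 6, 7, 9] / [4, 8];  Q = [1, 2, 3, 5, 6, 8] / [4, 7]
  Insert 2 (step 9): P = [1, 2, 5, 6, 7, 9] / [3, 8] / [4];  Q = [1, 2, 3, 5, 6, 8] / [4, 7] / [9]
Final shape: (6, 2, 1).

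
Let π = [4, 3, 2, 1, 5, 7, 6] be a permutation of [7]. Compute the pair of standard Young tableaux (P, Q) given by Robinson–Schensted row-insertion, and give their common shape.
P = [1, 5, 6] / [2, 7] / [3] / [4];  Q = [1, 5, 6] / [2, 7] / [3] / [4];  common shape = (3, 2, 1, 1)

Row-insert the values π_1, π_2, … into P one at a time, bumping the leftmost entry strictly greater than the inserted value down to the next row. The recording tableau Q records, in position (i, j), the step at which that cell was added to P.
  Insert 4 (step 1): P = [4];  Q = [1]
  Insert 3 (step 2): P = [3] / [4];  Q = [1] / [2]
  Insert 2 (step 3): P = [2] / [3] / [4];  Q = [1] / [2] / [3]
  Insert 1 (step 4): P = [1] / [2] / [3] / [4];  Q = [1] / [2] / [3] / [4]
  Insert 5 (step 5): P = [1, 5] / [2] / [3] / [4];  Q = [1, 5] / [2] / [3] / [4]
  Insert 7 (step 6): P = [1, 5, 7] / [2] / [3] / [4];  Q = [1, 5, 6] / [2] / [3] / [4]
  Insert 6 (step 7): P = [1, 5, 6] / [2, 7] / [3] / [4];  Q = [1, 5, 6] / [2, 7] / [3] / [4]
Final shape: (3, 2, 1, 1).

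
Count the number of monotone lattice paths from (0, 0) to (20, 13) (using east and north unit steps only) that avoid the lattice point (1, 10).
Number of paths = 573149500

Total paths from (0, 0) to (20, 13): C(33, 20) = 573166440. Paths through (1, 10): (paths (0, 0) → (1, 10)) × (paths (1, 10) → (20, 13)) = C(11, 1) · C(22, 19) = 11 · 1540 = 16940. Avoidance count = 573166440 − 16940 = 573149500.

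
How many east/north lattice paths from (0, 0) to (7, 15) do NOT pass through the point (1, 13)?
Number of paths = 170152

Total paths from (0, 0) to (7, 15): C(22, 7) = 170544. Paths through (1, 13): (paths (0, 0) → (1, 13)) × (paths (1, 13) → (7, 15)) = C(14, 1) · C(8, 6) = 14 · 28 = 392. Avoidance count = 170544 − 392 = 170152.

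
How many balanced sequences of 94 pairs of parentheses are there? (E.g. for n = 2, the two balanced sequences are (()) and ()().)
C_94 = 239993345518077005168915776623476723006280827488229600

These balanced parentheses are counted by the Catalan number C_n = (1/(n + 1)) · C(2n, n). For n = 94: C_94 = (1/95) · C(188, 94) = 22799367824217315491046998779230288685596678611381812000/95 = 239993345518077005168915776623476723006280827488229600.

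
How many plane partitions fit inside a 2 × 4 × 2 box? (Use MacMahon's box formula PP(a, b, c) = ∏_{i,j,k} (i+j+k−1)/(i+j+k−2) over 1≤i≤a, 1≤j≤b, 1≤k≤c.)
PP(2, 4, 2) = 105

Evaluate the triple product over i = 1..2, j = 1..4, k = 1..2. The factors are (2/1) · (3/2) · (3/2) · (4/3) · (4/3) · (5/4) · (5/4) · (6/5) · … (16 factors total). The numerators and denominators telescope so the product is an integer; carrying out the multiplication exactly gives PP(2, 4, 2) = 105.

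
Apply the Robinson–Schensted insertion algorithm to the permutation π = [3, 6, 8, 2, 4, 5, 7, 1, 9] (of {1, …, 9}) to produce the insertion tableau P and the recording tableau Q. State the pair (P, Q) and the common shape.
P = [1, 4, 5, 7, 9] / [2, 6, 8] / [3];  Q = [1, 2, 3, 7, 9] / [4, 5, 6] / [8];  common shape = (5, 3, 1)

Row-insert the values π_1, π_2, … into P one at a time, bumping the leftmost entry strictly greater than the inserted value down to the next row. The recording tableau Q records, in position (i, j), the step at which that cell was added to P.
  Insert 3 (step 1): P = [3];  Q = [1]
  Insert 6 (step 2): P = [3, 6];  Q = [1, 2]
  Insert 8 (step 3): P = [3, 6, 8];  Q = [1, 2, 3]
  Insert 2 (step 4): P = [2, 6, 8] / [3];  Q = [1, 2, 3] / [4]
  Insert 4 (step 5): P = [2, 4, 8] / [3, 6];  Q = [1, 2, 3] / [4, 5]
  Insert 5 (step 6): P = [2, 4, 5] / [3, 6, 8];  Q = [1, 2, 3] / [4, 5, 6]
  Insert 7 (step 7): P = [2, 4, 5, 7] / [3, 6, 8];  Q = [1, 2, 3, 7] / [4, 5, 6]
  Insert 1 (step 8): P = [1, 4, 5, 7] / [2, 6, 8] / [3];  Q = [1, 2, 3, 7] / [4, 5, 6] / [8]
  Insert 9 (step 9): P = [1, 4, 5, 7, 9] / [2, 6, 8] / [3];  Q = [1, 2, 3, 7, 9] / [4, 5, 6] / [8]
Final shape: (5, 3, 1).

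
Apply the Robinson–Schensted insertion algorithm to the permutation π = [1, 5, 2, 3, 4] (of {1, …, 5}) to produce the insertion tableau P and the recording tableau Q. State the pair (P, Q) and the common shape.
P = [1, 2, 3, 4] / [5];  Q = [1, 2, 4, 5] / [3];  common shape = (4, 1)

Row-insert the values π_1, π_2, … into P one at a time, bumping the leftmost entry strictly greater than the inserted value down to the next row. The recording tableau Q records, in position (i, j), the step at which that cell was added to P.
  Insert 1 (step 1): P = [1];  Q = [1]
  Insert 5 (step 2): P = [1, 5];  Q = [1, 2]
  Insert 2 (step 3): P = [1, 2] / [5];  Q = [1, 2] / [3]
  Insert 3 (step 4): P = [1, 2, 3] / [5];  Q = [1, 2, 4] / [3]
  Insert 4 (step 5): P = [1, 2, 3, 4] / [5];  Q = [1, 2, 4, 5] / [3]
Final shape: (4, 1).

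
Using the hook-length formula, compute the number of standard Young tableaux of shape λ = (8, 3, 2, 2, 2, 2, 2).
# SYT of shape (8, 3, 2, 2, 2, 2, 2) = 69070320

Hook-length formula: f^λ = n! / Π hook(c), product over all cells c of the Young diagram. For λ = (8, 3, 2, 2, 2, 2, 2), n = 21 boxes. Hook lengths by row (left-to-right, top-to-bottom): [14, 13, 7, 5, 4, 3, 2, 1]; [8, 7, 1]; [6, 5]; [5, 4]; [4, 3]; [3, 2]; [2, 1]. Product of hooks = 739694592000. So f^λ = 21! / 739694592000 = 51090942171709440000 / 739694592000 = 69070320.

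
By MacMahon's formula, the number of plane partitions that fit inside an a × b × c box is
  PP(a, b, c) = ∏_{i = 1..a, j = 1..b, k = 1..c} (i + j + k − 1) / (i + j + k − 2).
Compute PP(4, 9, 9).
PP(4, 9, 9) = 1832516612010448

Evaluate the triple product over i = 1..4, j = 1..9, k = 1..9. The factors are (2/1) · (3/2) · (4/3) · (5/4) · (6/5) · (7/6) · (8/7) · (9/8) · … (324 factors total). The numerators and denominators telescope so the product is an integer; carrying out the multiplication exactly gives PP(4, 9, 9) = 1832516612010448.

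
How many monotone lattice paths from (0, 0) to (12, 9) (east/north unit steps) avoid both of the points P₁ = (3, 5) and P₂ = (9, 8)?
Number of paths = 175466

Inclusion–exclusion. Total paths: C(21, 12) = 293930. Through P₁: C(8, 3)·C(13, 9) = 40040. Through P₂: C(17, 9)·C(4, 3) = 97240. Since P₁ is strictly southwest of P₂, a monotone path through both must visit P₁ then P₂; paths through both = C(8, 3)·C(9, 6)·C(4, 3) = 18816. Avoid both = 293930 − 40040 − 97240 + 18816 = 175466.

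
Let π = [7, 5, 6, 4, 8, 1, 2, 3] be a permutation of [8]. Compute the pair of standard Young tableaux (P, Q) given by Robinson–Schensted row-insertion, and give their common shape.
P = [1, 2, 3] / [4, 6, 8] / [5] / [7];  Q = [1, 3, 5] / [2, 7, 8] / [4] / [6];  common shape = (3, 3, 1, 1)

Row-insert the values π_1, π_2, … into P one at a time, bumping the leftmost entry strictly greater than the inserted value down to the next row. The recording tableau Q records, in position (i, j), the step at which that cell was added to P.
  Insert 7 (step 1): P = [7];  Q = [1]
  Insert 5 (step 2): P = [5] / [7];  Q = [1] / [2]
  Insert 6 (step 3): P = [5, 6] / [7];  Q = [1, 3] / [2]
  Insert 4 (step 4): P = [4, 6] / [5] / [7];  Q = [1, 3] / [2] / [4]
  Insert 8 (step 5): P = [4, 6, 8] / [5] / [7];  Q = [1, 3, 5] / [2] / [4]
  Insert 1 (step 6): P = [1, 6, 8] / [4] / [5] / [7];  Q = [1, 3, 5] / [2] / [4] / [6]
  Insert 2 (step 7): P = [1, 2, 8] / [4, 6] / [5] / [7];  Q = [1, 3, 5] / [2, 7] / [4] / [6]
  Insert 3 (step 8): P = [1, 2, 3] / [4, 6, 8] / [5] / [7];  Q = [1, 3, 5] / [2, 7, 8] / [4] / [6]
Final shape: (3, 3, 1, 1).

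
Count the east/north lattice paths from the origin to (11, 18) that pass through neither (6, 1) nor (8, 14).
Number of paths = 23246727

Inclusion–exclusion. Total paths: C(29, 11) = 34597290. Through P₁: C(7, 6)·C(22, 5) = 184338. Through P₂: C(22, 8)·C(7, 3) = 11191950. Since P₁ is strictly southwest of P₂, a monotone path through both must visit P₁ then P₂; paths through both = C(7, 6)·C(15, 2)·C(7, 3) = 25725. Avoid both = 34597290 − 184338 − 11191950 + 25725 = 23246727.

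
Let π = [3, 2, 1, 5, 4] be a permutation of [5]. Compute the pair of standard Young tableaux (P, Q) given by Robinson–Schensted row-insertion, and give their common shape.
P = [1, 4] / [2, 5] / [3];  Q = [1, 4] / [2, 5] / [3];  common shape = (2, 2, 1)

Row-insert the values π_1, π_2, … into P one at a time, bumping the leftmost entry strictly greater than the inserted value down to the next row. The recording tableau Q records, in position (i, j), the step at which that cell was added to P.
  Insert 3 (step 1): P = [3];  Q = [1]
  Insert 2 (step 2): P = [2] / [3];  Q = [1] / [2]
  Insert 1 (step 3): P = [1] / [2] / [3];  Q = [1] / [2] / [3]
  Insert 5 (step 4): P = [1, 5] / [2] / [3];  Q = [1, 4] / [2] / [3]
  Insert 4 (step 5): P = [1, 4] / [2, 5] / [3];  Q = [1, 4] / [2, 5] / [3]
Final shape: (2, 2, 1).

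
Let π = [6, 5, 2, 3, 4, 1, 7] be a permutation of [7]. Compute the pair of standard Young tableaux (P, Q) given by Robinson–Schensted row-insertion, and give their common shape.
P = [1, 3, 4, 7] / [2] / [5] / [6];  Q = [1, 4, 5, 7] / [2] / [3] / [6];  common shape = (4, 1, 1, 1)

Row-insert the values π_1, π_2, … into P one at a time, bumping the leftmost entry strictly greater than the inserted value down to the next row. The recording tableau Q records, in position (i, j), the step at which that cell was added to P.
  Insert 6 (step 1): P = [6];  Q = [1]
  Insert 5 (step 2): P = [5] / [6];  Q = [1] / [2]
  Insert 2 (step 3): P = [2] / [5] / [6];  Q = [1] / [2] / [3]
  Insert 3 (step 4): P = [2, 3] / [5] / [6];  Q = [1, 4] / [2] / [3]
  Insert 4 (step 5): P = [2, 3, 4] / [5] / [6];  Q = [1, 4, 5] / [2] / [3]
  Insert 1 (step 6): P = [1, 3, 4] / [2] / [5] / [6];  Q = [1, 4, 5] / [2] / [3] / [6]
  Insert 7 (step 7): P = [1, 3, 4, 7] / [2] / [5] / [6];  Q = [1, 4, 5, 7] / [2] / [3] / [6]
Final shape: (4, 1, 1, 1).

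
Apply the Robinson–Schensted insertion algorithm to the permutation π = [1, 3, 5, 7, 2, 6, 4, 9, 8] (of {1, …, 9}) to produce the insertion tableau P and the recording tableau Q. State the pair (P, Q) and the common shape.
P = [1, 2, 4, 6, 8] / [3, 5, 9] / [7];  Q = [1, 2, 3, 4, 8] / [5, 6, 9] / [7];  common shape = (5, 3, 1)

Row-insert the values π_1, π_2, … into P one at a time, bumping the leftmost entry strictly greater than the inserted value down to the next row. The recording tableau Q records, in position (i, j), the step at which that cell was added to P.
  Insert 1 (step 1): P = [1];  Q = [1]
  Insert 3 (step 2): P = [1, 3];  Q = [1, 2]
  Insert 5 (step 3): P = [1, 3, 5];  Q = [1, 2, 3]
  Insert 7 (step 4): P = [1, 3, 5, 7];  Q = [1, 2, 3, 4]
  Insert 2 (step 5): P = [1, 2, 5, 7] / [3];  Q = [1, 2, 3, 4] / [5]
  Insert 6 (step 6): P = [1, 2, 5, 6] / [3, 7];  Q = [1, 2, 3, 4] / [5, 6]
  Insert 4 (step 7): P = [1, 2, 4, 6] / [3, 5] / [7];  Q = [1, 2, 3, 4] / [5, 6] / [7]
  Insert 9 (step 8): P = [1, 2, 4, 6, 9] / [3, 5] / [7];  Q = [1, 2, 3, 4, 8] / [5, 6] / [7]
  Insert 8 (step 9): P = [1, 2, 4, 6, 8] / [3, 5, 9] / [7];  Q = [1, 2, 3, 4, 8] / [5, 6, 9] / [7]
Final shape: (5, 3, 1).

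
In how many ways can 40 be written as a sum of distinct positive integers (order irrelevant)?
q(40) = 1113

A partition into distinct parts is a strictly decreasing sequence summing to n. The recurrence d(n, m) = d(n, m−1) + d(n−m, m−1) (use part m at most once) with q(n) = d(n, n) gives q(40) = 1113. (Euler's theorem: # distinct-part partitions = # odd-part partitions.)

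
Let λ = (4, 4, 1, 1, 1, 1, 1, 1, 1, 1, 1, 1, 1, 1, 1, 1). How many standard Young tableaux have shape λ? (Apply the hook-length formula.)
# SYT of shape (4, 4, 1, 1, 1, 1, 1, 1, 1, 1, 1, 1, 1, 1, 1, 1) = 261800

Hook-length formula: f^λ = n! / Π hook(c), product over all cells c of the Young diagram. For λ = (4, 4, 1, 1, 1, 1, 1, 1, 1, 1, 1, 1, 1, 1, 1, 1), n = 22 boxes. Hook lengths by row (left-to-right, top-to-bottom): [19, 4, 3, 2]; [18, 3, 2, 1]; [14]; [13]; [12]; [11]; [10]; [9]; [8]; [7]; [6]; [5]; [4]; [3]; [2]; [1]. Product of hooks = 4293356485017600. So f^λ = 22! / 4293356485017600 = 1124000727777607680000 / 4293356485017600 = 261800.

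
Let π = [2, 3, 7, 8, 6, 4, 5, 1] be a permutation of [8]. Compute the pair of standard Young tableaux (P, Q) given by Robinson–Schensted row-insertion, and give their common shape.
P = [1, 3, 4, 5] / [2, 8] / [6] / [7];  Q = [1, 2, 3, 4] / [5, 7] / [6] / [8];  common shape = (4, 2, 1, 1)

Row-insert the values π_1, π_2, … into P one at a time, bumping the leftmost entry strictly greater than the inserted value down to the next row. The recording tableau Q records, in position (i, j), the step at which that cell was added to P.
  Insert 2 (step 1): P = [2];  Q = [1]
  Insert 3 (step 2): P = [2, 3];  Q = [1, 2]
  Insert 7 (step 3): P = [2, 3, 7];  Q = [1, 2, 3]
  Insert 8 (step 4): P = [2, 3, 7, 8];  Q = [1, 2, 3, 4]
  Insert 6 (step 5): P = [2, 3, 6, 8] / [7];  Q = [1, 2, 3, 4] / [5]
  Insert 4 (step 6): P = [2, 3, 4, 8] / [6] / [7];  Q = [1, 2, 3, 4] / [5] / [6]
  Insert 5 (step 7): P = [2, 3, 4, 5] / [6, 8] / [7];  Q = [1, 2, 3, 4] / [5, 7] / [6]
  Insert 1 (step 8): P = [1, 3, 4, 5] / [2, 8] / [6] / [7];  Q = [1, 2, 3, 4] / [5, 7] / [6] / [8]
Final shape: (4, 2, 1, 1).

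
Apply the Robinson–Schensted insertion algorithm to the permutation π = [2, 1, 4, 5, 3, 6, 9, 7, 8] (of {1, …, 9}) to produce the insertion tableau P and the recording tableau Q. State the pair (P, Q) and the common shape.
P = [1, 3, 5, 6, 7, 8] / [2, 4, 9];  Q = [1, 3, 4, 6, 7, 9] / [2, 5, 8];  common shape = (6, 3)

Row-insert the values π_1, π_2, … into P one at a time, bumping the leftmost entry strictly greater than the inserted value down to the next row. The recording tableau Q records, in position (i, j), the step at which that cell was added to P.
  Insert 2 (step 1): P = [2];  Q = [1]
  Insert 1 (step 2): P = [1] / [2];  Q = [1] / [2]
  Insert 4 (step 3): P = [1, 4] / [2];  Q = [1, 3] / [2]
  Insert 5 (step 4): P = [1, 4, 5] / [2];  Q = [1, 3, 4] / [2]
  Insert 3 (step 5): P = [1, 3, 5] / [2, 4];  Q = [1, 3, 4] / [2, 5]
  Insert 6 (step 6): P = [1, 3, 5, 6] / [2, 4];  Q = [1, 3, 4, 6] / [2, 5]
  Insert 9 (step 7): P = [1, 3, 5, 6, 9] / [2, 4];  Q = [1, 3, 4, 6, 7] / [2, 5]
  Insert 7 (step 8): P = [1, 3, 5, 6, 7] / [2, 4, 9];  Q = [1, 3, 4, 6, 7] / [2, 5, 8]
  Insert 8 (step 9): P = [1, 3, 5, 6, 7, 8] / [2, 4, 9];  Q = [1, 3, 4, 6, 7, 9] / [2, 5, 8]
Final shape: (6, 3).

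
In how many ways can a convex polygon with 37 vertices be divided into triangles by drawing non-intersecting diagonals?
C_35 = 3116285494907301262

These polygon triangulations are counted by the Catalan number C_n = (1/(n + 1)) · C(2n, n). For n = 35: C_35 = (1/36) · C(70, 35) = 112186277816662845432/36 = 3116285494907301262.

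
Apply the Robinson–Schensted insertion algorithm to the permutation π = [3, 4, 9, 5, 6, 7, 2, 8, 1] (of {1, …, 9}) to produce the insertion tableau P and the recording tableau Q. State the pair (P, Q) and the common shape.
P = [1, 4, 5, 6, 7, 8] / [2] / [3] / [9];  Q = [1, 2, 3, 5, 6, 8] / [4] / [7] / [9];  common shape = (6, 1, 1, 1)

Row-insert the values π_1, π_2, … into P one at a time, bumping the leftmost entry strictly greater than the inserted value down to the next row. The recording tableau Q records, in position (i, j), the step at which that cell was added to P.
  Insert 3 (step 1): P = [3];  Q = [1]
  Insert 4 (step 2): P = [3, 4];  Q = [1, 2]
  Insert 9 (step 3): P = [3, 4, 9];  Q = [1, 2, 3]
  Insert 5 (step 4): P = [3, 4, 5] / [9];  Q = [1, 2, 3] / [4]
  Insert 6 (step 5): P = [3, 4, 5, 6] / [9];  Q = [1, 2, 3, 5] / [4]
  Insert 7 (step 6): P = [3, 4, 5, 6, 7] / [9];  Q = [1, 2, 3, 5, 6] / [4]
  Insert 2 (step 7): P = [2, 4, 5, 6, 7] / [3] / [9];  Q = [1, 2, 3, 5, 6] / [4] / [7]
  Insert 8 (step 8): P = [2, 4, 5, 6, 7, 8] / [3] / [9];  Q = [1, 2, 3, 5, 6, 8] / [4] / [7]
  Insert 1 (step 9): P = [1, 4, 5, 6, 7, 8] / [2] / [3] / [9];  Q = [1, 2, 3, 5, 6, 8] / [4] / [7] / [9]
Final shape: (6, 1, 1, 1).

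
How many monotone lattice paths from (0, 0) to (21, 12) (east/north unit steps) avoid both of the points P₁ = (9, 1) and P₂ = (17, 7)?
Number of paths = 301471216

Inclusion–exclusion. Total paths: C(33, 21) = 354817320. Through P₁: C(10, 9)·C(23, 12) = 13520780. Through P₂: C(24, 17)·C(9, 4) = 43609104. Since P₁ is strictly southwest of P₂, a monotone path through both must visit P₁ then P₂; paths through both = C(10, 9)·C(14, 8)·C(9, 4) = 3783780. Avoid both = 354817320 − 13520780 − 43609104 + 3783780 = 301471216.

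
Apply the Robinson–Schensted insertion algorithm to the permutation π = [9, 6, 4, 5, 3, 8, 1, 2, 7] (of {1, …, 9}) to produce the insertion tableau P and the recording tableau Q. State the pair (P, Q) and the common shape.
P = [1, 2, 7] / [3, 5, 8] / [4] / [6] / [9];  Q = [1, 4, 6] / [2, 8, 9] / [3] / [5] / [7];  common shape = (3, 3, 1, 1, 1)

Row-insert the values π_1, π_2, … into P one at a time, bumping the leftmost entry strictly greater than the inserted value down to the next row. The recording tableau Q records, in position (i, j), the step at which that cell was added to P.
  Insert 9 (step 1): P = [9];  Q = [1]
  Insert 6 (step 2): P = [6] / [9];  Q = [1] / [2]
  Insert 4 (step 3): P = [4] / [6] / [9];  Q = [1] / [2] / [3]
  Insert 5 (step 4): P = [4, 5] / [6] / [9];  Q = [1, 4] / [2] / [3]
  Insert 3 (step 5): P = [3, 5] / [4] / [6] / [9];  Q = [1, 4] / [2] / [3] / [5]
  Insert 8 (step 6): P = [3, 5, 8] / [4] / [6] / [9];  Q = [1, 4, 6] / [2] / [3] / [5]
  Insert 1 (step 7): P = [1, 5, 8] / [3] / [4] / [6] / [9];  Q = [1, 4, 6] / [2] / [3] / [5] / [7]
  Insert 2 (step 8): P = [1, 2, 8] / [3, 5] / [4] / [6] / [9];  Q = [1, 4, 6] / [2, 8] / [3] / [5] / [7]
  Insert 7 (step 9): P = [1, 2, 7] / [3, 5, 8] / [4] / [6] / [9];  Q = [1, 4, 6] / [2, 8, 9] / [3] / [5] / [7]
Final shape: (3, 3, 1, 1, 1).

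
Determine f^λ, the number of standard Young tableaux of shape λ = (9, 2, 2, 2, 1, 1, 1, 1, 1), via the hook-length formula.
# SYT of shape (9, 2, 2, 2, 1, 1, 1, 1, 1) = 7113600

Hook-length formula: f^λ = n! / Π hook(c), product over all cells c of the Young diagram. For λ = (9, 2, 2, 2, 1, 1, 1, 1, 1), n = 20 boxes. Hook lengths by row (left-to-right, top-to-bottom): [17, 11, 7, 6, 5, 4, 3, 2, 1]; [9, 3]; [8, 2]; [7, 1]; [5]; [4]; [3]; [2]; [1]. Product of hooks = 342007142400. So f^λ = 20! / 342007142400 = 2432902008176640000 / 342007142400 = 7113600.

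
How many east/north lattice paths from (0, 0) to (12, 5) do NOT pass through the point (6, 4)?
Number of paths = 4718

Total paths from (0, 0) to (12, 5): C(17, 12) = 6188. Paths through (6, 4): (paths (0, 0) → (6, 4)) × (paths (6, 4) → (12, 5)) = C(10, 6) · C(7, 6) = 210 · 7 = 1470. Avoidance count = 6188 − 1470 = 4718.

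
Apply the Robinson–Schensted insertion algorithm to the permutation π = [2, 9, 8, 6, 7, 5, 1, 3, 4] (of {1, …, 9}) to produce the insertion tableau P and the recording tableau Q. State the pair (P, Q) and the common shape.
P = [1, 3, 4] / [2, 5, 7] / [6] / [8] / [9];  Q = [1, 2, 5] / [3, 8, 9] / [4] / [6] / [7];  common shape = (3, 3, 1, 1, 1)

Row-insert the values π_1, π_2, … into P one at a time, bumping the leftmost entry strictly greater than the inserted value down to the next row. The recording tableau Q records, in position (i, j), the step at which that cell was added to P.
  Insert 2 (step 1): P = [2];  Q = [1]
  Insert 9 (step 2): P = [2, 9];  Q = [1, 2]
  Insert 8 (step 3): P = [2, 8] / [9];  Q = [1, 2] / [3]
  Insert 6 (step 4): P = [2, 6] / [8] / [9];  Q = [1, 2] / [3] / [4]
  Insert 7 (step 5): P = [2, 6, 7] / [8] / [9];  Q = [1, 2, 5] / [3] / [4]
  Insert 5 (step 6): P = [2, 5, 7] / [6] / [8] / [9];  Q = [1, 2, 5] / [3] / [4] / [6]
  Insert 1 (step 7): P = [1, 5, 7] / [2] / [6] / [8] / [9];  Q = [1, 2, 5] / [3] / [4] / [6] / [7]
  Insert 3 (step 8): P = [1, 3, 7] / [2, 5] / [6] / [8] / [9];  Q = [1, 2, 5] / [3, 8] / [4] / [6] / [7]
  Insert 4 (step 9): P = [1, 3, 4] / [2, 5, 7] / [6] / [8] / [9];  Q = [1, 2, 5] / [3, 8, 9] / [4] / [6] / [7]
Final shape: (3, 3, 1, 1, 1).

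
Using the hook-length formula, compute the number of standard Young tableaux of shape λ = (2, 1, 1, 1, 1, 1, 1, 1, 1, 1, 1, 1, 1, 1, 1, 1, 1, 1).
# SYT of shape (2, 1, 1, 1, 1, 1, 1, 1, 1, 1, 1, 1, 1, 1, 1, 1, 1, 1) = 18

Hook-length formula: f^λ = n! / Π hook(c), product over all cells c of the Young diagram. For λ = (2, 1, 1, 1, 1, 1, 1, 1, 1, 1, 1, 1, 1, 1, 1, 1, 1, 1), n = 19 boxes. Hook lengths by row (left-to-right, top-to-bottom): [19, 1]; [17]; [16]; [15]; [14]; [13]; [12]; [11]; [10]; [9]; [8]; [7]; [6]; [5]; [4]; [3]; [2]; [1]. Product of hooks = 6758061133824000. So f^λ = 19! / 6758061133824000 = 121645100408832000 / 6758061133824000 = 18.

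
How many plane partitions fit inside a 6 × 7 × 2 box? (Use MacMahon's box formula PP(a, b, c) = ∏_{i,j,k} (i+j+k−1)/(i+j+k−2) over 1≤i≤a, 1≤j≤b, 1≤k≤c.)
PP(6, 7, 2) = 736164

Evaluate the triple product over i = 1..6, j = 1..7, k = 1..2. The factors are (2/1) · (3/2) · (3/2) · (4/3) · (4/3) · (5/4) · (5/4) · (6/5) · … (84 factors total). The numerators and denominators telescope so the product is an integer; carrying out the multiplication exactly gives PP(6, 7, 2) = 736164.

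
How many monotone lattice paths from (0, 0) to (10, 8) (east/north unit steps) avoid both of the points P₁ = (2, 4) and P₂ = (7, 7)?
Number of paths = 25965

Inclusion–exclusion. Total paths: C(18, 10) = 43758. Through P₁: C(6, 2)·C(12, 8) = 7425. Through P₂: C(14, 7)·C(4, 3) = 13728. Since P₁ is strictly southwest of P₂, a monotone path through both must visit P₁ then P₂; paths through both = C(6, 2)·C(8, 5)·C(4, 3) = 3360. Avoid both = 43758 − 7425 − 13728 + 3360 = 25965.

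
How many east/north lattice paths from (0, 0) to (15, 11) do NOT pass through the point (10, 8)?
Number of paths = 5275712

Total paths from (0, 0) to (15, 11): C(26, 15) = 7726160. Paths through (10, 8): (paths (0, 0) → (10, 8)) × (paths (10, 8) → (15, 11)) = C(18, 10) · C(8, 5) = 43758 · 56 = 2450448. Avoidance count = 7726160 − 2450448 = 5275712.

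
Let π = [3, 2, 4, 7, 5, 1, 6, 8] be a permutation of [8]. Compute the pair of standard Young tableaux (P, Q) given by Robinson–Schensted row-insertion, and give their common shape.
P = [1, 4, 5, 6, 8] / [2, 7] / [3];  Q = [1, 3, 4, 7, 8] / [2, 5] / [6];  common shape = (5, 2, 1)

Row-insert the values π_1, π_2, … into P one at a time, bumping the leftmost entry strictly greater than the inserted value down to the next row. The recording tableau Q records, in position (i, j), the step at which that cell was added to P.
  Insert 3 (step 1): P = [3];  Q = [1]
  Insert 2 (step 2): P = [2] / [3];  Q = [1] / [2]
  Insert 4 (step 3): P = [2, 4] / [3];  Q = [1, 3] / [2]
  Insert 7 (step 4): P = [2, 4, 7] / [3];  Q = [1, 3, 4] / [2]
  Insert 5 (step 5): P = [2, 4, 5] / [3, 7];  Q = [1, 3, 4] / [2, 5]
  Insert 1 (step 6): P = [1, 4, 5] / [2, 7] / [3];  Q = [1, 3, 4] / [2, 5] / [6]
  Insert 6 (step 7): P = [1, 4, 5, 6] / [2, 7] / [3];  Q = [1, 3, 4, 7] / [2, 5] / [6]
  Insert 8 (step 8): P = [1, 4, 5, 6, 8] / [2, 7] / [3];  Q = [1, 3, 4, 7, 8] / [2, 5] / [6]
Final shape: (5, 2, 1).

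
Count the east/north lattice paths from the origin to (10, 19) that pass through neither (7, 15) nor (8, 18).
Number of paths = 11420673

Inclusion–exclusion. Total paths: C(29, 10) = 20030010. Through P₁: C(22, 7)·C(7, 3) = 5969040. Through P₂: C(26, 8)·C(3, 2) = 4686825. Since P₁ is strictly southwest of P₂, a monotone path through both must visit P₁ then P₂; paths through both = C(22, 7)·C(4, 1)·C(3, 2) = 2046528. Avoid both = 20030010 − 5969040 − 4686825 + 2046528 = 11420673.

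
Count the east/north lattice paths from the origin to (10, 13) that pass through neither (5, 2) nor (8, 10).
Number of paths = 649408

Inclusion–exclusion. Total paths: C(23, 10) = 1144066. Through P₁: C(7, 5)·C(16, 5) = 91728. Through P₂: C(18, 8)·C(5, 2) = 437580. Since P₁ is strictly southwest of P₂, a monotone path through both must visit P₁ then P₂; paths through both = C(7, 5)·C(11, 3)·C(5, 2) = 34650. Avoid both = 1144066 − 91728 − 437580 + 34650 = 649408.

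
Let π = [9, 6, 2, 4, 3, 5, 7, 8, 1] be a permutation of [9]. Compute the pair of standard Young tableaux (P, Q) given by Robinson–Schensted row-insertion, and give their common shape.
P = [1, 3, 5, 7, 8] / [2] / [4] / [6] / [9];  Q = [1, 4, 6, 7, 8] / [2] / [3] / [5] / [9];  common shape = (5, 1, 1, 1, 1)

Row-insert the values π_1, π_2, … into P one at a time, bumping the leftmost entry strictly greater than the inserted value down to the next row. The recording tableau Q records, in position (i, j), the step at which that cell was added to P.
  Insert 9 (step 1): P = [9];  Q = [1]
  Insert 6 (step 2): P = [6] / [9];  Q = [1] / [2]
  Insert 2 (step 3): P = [2] / [6] / [9];  Q = [1] / [2] / [3]
  Insert 4 (step 4): P = [2, 4] / [6] / [9];  Q = [1, 4] / [2] / [3]
  Insert 3 (step 5): P = [2, 3] / [4] / [6] / [9];  Q = [1, 4] / [2] / [3] / [5]
  Insert 5 (step 6): P = [2, 3, 5] / [4] / [6] / [9];  Q = [1, 4, 6] / [2] / [3] / [5]
  Insert 7 (step 7): P = [2, 3, 5, 7] / [4] / [6] / [9];  Q = [1, 4, 6, 7] / [2] / [3] / [5]
  Insert 8 (step 8): P = [2, 3, 5, 7, 8] / [4] / [6] / [9];  Q = [1, 4, 6, 7, 8] / [2] / [3] / [5]
  Insert 1 (step 9): P = [1, 3, 5, 7, 8] / [2] / [4] / [6] / [9];  Q = [1, 4, 6, 7, 8] / [2] / [3] / [5] / [9]
Final shape: (5, 1, 1, 1, 1).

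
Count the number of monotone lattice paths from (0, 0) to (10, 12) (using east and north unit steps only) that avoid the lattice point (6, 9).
Number of paths = 471471

Total paths from (0, 0) to (10, 12): C(22, 10) = 646646. Paths through (6, 9): (paths (0, 0) → (6, 9)) × (paths (6, 9) → (10, 12)) = C(15, 6) · C(7, 4) = 5005 · 35 = 175175. Avoidance count = 646646 − 175175 = 471471.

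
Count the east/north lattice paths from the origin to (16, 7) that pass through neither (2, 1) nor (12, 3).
Number of paths = 110887

Inclusion–exclusion. Total paths: C(23, 16) = 245157. Through P₁: C(3, 2)·C(20, 14) = 116280. Through P₂: C(15, 12)·C(8, 4) = 31850. Since P₁ is strictly southwest of P₂, a monotone path through both must visit P₁ then P₂; paths through both = C(3, 2)·C(12, 10)·C(8, 4) = 13860. Avoid both = 245157 − 116280 − 31850 + 13860 = 110887.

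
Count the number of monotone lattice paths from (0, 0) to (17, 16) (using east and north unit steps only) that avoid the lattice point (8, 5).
Number of paths = 950638590

Total paths from (0, 0) to (17, 16): C(33, 17) = 1166803110. Paths through (8, 5): (paths (0, 0) → (8, 5)) × (paths (8, 5) → (17, 16)) = C(13, 8) · C(20, 9) = 1287 · 167960 = 216164520. Avoidance count = 1166803110 − 216164520 = 950638590.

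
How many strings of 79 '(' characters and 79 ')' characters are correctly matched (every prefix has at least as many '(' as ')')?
C_79 = 289450081175264899454283846029490767264392230

These balanced parentheses are counted by the Catalan number C_n = (1/(n + 1)) · C(2n, n). For n = 79: C_79 = (1/80) · C(158, 79) = 23156006494021191956342707682359261381151378400/80 = 289450081175264899454283846029490767264392230.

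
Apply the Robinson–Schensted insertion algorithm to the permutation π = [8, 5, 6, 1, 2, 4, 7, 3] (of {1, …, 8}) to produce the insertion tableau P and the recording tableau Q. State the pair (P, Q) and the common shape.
P = [1, 2, 3, 7] / [4, 6] / [5] / [8];  Q = [1, 3, 6, 7] / [2, 5] / [4] / [8];  common shape = (4, 2, 1, 1)

Row-insert the values π_1, π_2, … into P one at a time, bumping the leftmost entry strictly greater than the inserted value down to the next row. The recording tableau Q records, in position (i, j), the step at which that cell was added to P.
  Insert 8 (step 1): P = [8];  Q = [1]
  Insert 5 (step 2): P = [5] / [8];  Q = [1] / [2]
  Insert 6 (step 3): P = [5, 6] / [8];  Q = [1, 3] / [2]
  Insert 1 (step 4): P = [1, 6] / [5] / [8];  Q = [1, 3] / [2] / [4]
  Insert 2 (step 5): P = [1, 2] / [5, 6] / [8];  Q = [1, 3] / [2, 5] / [4]
  Insert 4 (step 6): P = [1, 2, 4] / [5, 6] / [8];  Q = [1, 3, 6] / [2, 5] / [4]
  Insert 7 (step 7): P = [1, 2, 4, 7] / [5, 6] / [8];  Q = [1, 3, 6, 7] / [2, 5] / [4]
  Insert 3 (step 8): P = [1, 2, 3, 7] / [4, 6] / [5] / [8];  Q = [1, 3, 6, 7] / [2, 5] / [4] / [8]
Final shape: (4, 2, 1, 1).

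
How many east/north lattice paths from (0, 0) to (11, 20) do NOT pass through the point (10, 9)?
Number of paths = 83563779

Total paths from (0, 0) to (11, 20): C(31, 11) = 84672315. Paths through (10, 9): (paths (0, 0) → (10, 9)) × (paths (10, 9) → (11, 20)) = C(19, 10) · C(12, 1) = 92378 · 12 = 1108536. Avoidance count = 84672315 − 1108536 = 83563779.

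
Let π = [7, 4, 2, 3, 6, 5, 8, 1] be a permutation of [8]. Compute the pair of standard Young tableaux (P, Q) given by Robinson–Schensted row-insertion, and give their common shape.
P = [1, 3, 5, 8] / [2, 6] / [4] / [7];  Q = [1, 4, 5, 7] / [2, 6] / [3] / [8];  common shape = (4, 2, 1, 1)

Row-insert the values π_1, π_2, … into P one at a time, bumping the leftmost entry strictly greater than the inserted value down to the next row. The recording tableau Q records, in position (i, j), the step at which that cell was added to P.
  Insert 7 (step 1): P = [7];  Q = [1]
  Insert 4 (step 2): P = [4] / [7];  Q = [1] / [2]
  Insert 2 (step 3): P = [2] / [4] / [7];  Q = [1] / [2] / [3]
  Insert 3 (step 4): P = [2, 3] / [4] / [7];  Q = [1, 4] / [2] / [3]
  Insert 6 (step 5): P = [2, 3, 6] / [4] / [7];  Q = [1, 4, 5] / [2] / [3]
  Insert 5 (step 6): P = [2, 3, 5] / [4, 6] / [7];  Q = [1, 4, 5] / [2, 6] / [3]
  Insert 8 (step 7): P = [2, 3, 5, 8] / [4, 6] / [7];  Q = [1, 4, 5, 7] / [2, 6] / [3]
  Insert 1 (step 8): P = [1, 3, 5, 8] / [2, 6] / [4] / [7];  Q = [1, 4, 5, 7] / [2, 6] / [3] / [8]
Final shape: (4, 2, 1, 1).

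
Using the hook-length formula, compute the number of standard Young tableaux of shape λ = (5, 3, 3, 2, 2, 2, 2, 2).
# SYT of shape (5, 3, 3, 2, 2, 2, 2, 2) = 55552770

Hook-length formula: f^λ = n! / Π hook(c), product over all cells c of the Young diagram. For λ = (5, 3, 3, 2, 2, 2, 2, 2), n = 21 boxes. Hook lengths by row (left-to-right, top-to-bottom): [12, 11, 5, 2, 1]; [9, 8, 2]; [8, 7, 1]; [6, 5]; [5, 4]; [4, 3]; [3, 2]; [2, 1]. Product of hooks = 919683072000. So f^λ = 21! / 919683072000 = 51090942171709440000 / 919683072000 = 55552770.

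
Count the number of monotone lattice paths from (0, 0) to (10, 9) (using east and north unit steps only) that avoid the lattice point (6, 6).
Number of paths = 60038

Total paths from (0, 0) to (10, 9): C(19, 10) = 92378. Paths through (6, 6): (paths (0, 0) → (6, 6)) × (paths (6, 6) → (10, 9)) = C(12, 6) · C(7, 4) = 924 · 35 = 32340. Avoidance count = 92378 − 32340 = 60038.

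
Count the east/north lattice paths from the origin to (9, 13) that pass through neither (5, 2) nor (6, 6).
Number of paths = 370475

Inclusion–exclusion. Total paths: C(22, 9) = 497420. Through P₁: C(7, 5)·C(15, 4) = 28665. Through P₂: C(12, 6)·C(10, 3) = 110880. Since P₁ is strictly southwest of P₂, a monotone path through both must visit P₁ then P₂; paths through both = C(7, 5)·C(5, 1)·C(10, 3) = 12600. Avoid both = 497420 − 28665 − 110880 + 12600 = 370475.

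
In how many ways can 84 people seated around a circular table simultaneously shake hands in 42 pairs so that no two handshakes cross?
C_42 = 39044429911904443959240

These noncrossing handshakes are counted by the Catalan number C_n = (1/(n + 1)) · C(2n, n). For n = 42: C_42 = (1/43) · C(84, 42) = 1678910486211891090247320/43 = 39044429911904443959240.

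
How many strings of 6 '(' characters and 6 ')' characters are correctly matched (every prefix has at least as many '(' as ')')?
C_6 = 132

These balanced parentheses are counted by the Catalan number C_n = (1/(n + 1)) · C(2n, n). For n = 6: C_6 = (1/7) · C(12, 6) = 924/7 = 132.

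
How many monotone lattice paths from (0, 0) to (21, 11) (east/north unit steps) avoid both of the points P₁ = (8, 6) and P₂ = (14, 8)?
Number of paths = 75012456

Inclusion–exclusion. Total paths: C(32, 21) = 129024480. Through P₁: C(14, 8)·C(18, 13) = 25729704. Through P₂: C(22, 14)·C(10, 7) = 38372400. Since P₁ is strictly southwest of P₂, a monotone path through both must visit P₁ then P₂; paths through both = C(14, 8)·C(8, 6)·C(10, 7) = 10090080. Avoid both = 129024480 − 25729704 − 38372400 + 10090080 = 75012456.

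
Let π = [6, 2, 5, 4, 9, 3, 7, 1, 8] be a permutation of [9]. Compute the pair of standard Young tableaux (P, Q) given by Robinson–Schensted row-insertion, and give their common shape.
P = [1, 3, 7, 8] / [2, 9] / [4] / [5] / [6];  Q = [1, 3, 5, 9] / [2, 7] / [4] / [6] / [8];  common shape = (4, 2, 1, 1, 1)

Row-insert the values π_1, π_2, … into P one at a time, bumping the leftmost entry strictly greater than the inserted value down to the next row. The recording tableau Q records, in position (i, j), the step at which that cell was added to P.
  Insert 6 (step 1): P = [6];  Q = [1]
  Insert 2 (step 2): P = [2] / [6];  Q = [1] / [2]
  Insert 5 (step 3): P = [2, 5] / [6];  Q = [1, 3] / [2]
  Insert 4 (step 4): P = [2, 4] / [5] / [6];  Q = [1, 3] / [2] / [4]
  Insert 9 (step 5): P = [2, 4, 9] / [5] / [6];  Q = [1, 3, 5] / [2] / [4]
  Insert 3 (step 6): P = [2, 3, 9] / [4] / [5] / [6];  Q = [1, 3, 5] / [2] / [4] / [6]
  Insert 7 (step 7): P = [2, 3, 7] / [4, 9] / [5] / [6];  Q = [1, 3, 5] / [2, 7] / [4] / [6]
  Insert 1 (step 8): P = [1, 3, 7] / [2, 9] / [4] / [5] / [6];  Q = [1, 3, 5] / [2, 7] / [4] / [6] / [8]
  Insert 8 (step 9): P = [1, 3, 7, 8] / [2, 9] / [4] / [5] / [6];  Q = [1, 3, 5, 9] / [2, 7] / [4] / [6] / [8]
Final shape: (4, 2, 1, 1, 1).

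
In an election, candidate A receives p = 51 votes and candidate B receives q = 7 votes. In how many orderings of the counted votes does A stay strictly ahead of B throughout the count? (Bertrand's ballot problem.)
Strict-lead orderings = 228097584

Total orderings of the 58 votes with 51 for A: C(58, 51) = 300674088. By the Bertrand ballot formula (Cycle Lemma / reflection principle), the number of orderings in which A is strictly ahead of B throughout is (p − q)/(p + q) · C(p + q, p) = (51 − 7)/(51 + 7) · 300674088 = 228097584.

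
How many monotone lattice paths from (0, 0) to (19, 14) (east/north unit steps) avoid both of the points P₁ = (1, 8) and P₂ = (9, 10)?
Number of paths = 725532863

Inclusion–exclusion. Total paths: C(33, 19) = 818809200. Through P₁: C(9, 1)·C(24, 18) = 1211364. Through P₂: C(19, 9)·C(14, 10) = 92470378. Since P₁ is strictly southwest of P₂, a monotone path through both must visit P₁ then P₂; paths through both = C(9, 1)·C(10, 8)·C(14, 10) = 405405. Avoid both = 818809200 − 1211364 − 92470378 + 405405 = 725532863.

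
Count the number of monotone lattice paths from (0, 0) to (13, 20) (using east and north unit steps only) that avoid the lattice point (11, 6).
Number of paths = 571681320

Total paths from (0, 0) to (13, 20): C(33, 13) = 573166440. Paths through (11, 6): (paths (0, 0) → (11, 6)) × (paths (11, 6) → (13, 20)) = C(17, 11) · C(16, 2) = 12376 · 120 = 1485120. Avoidance count = 573166440 − 1485120 = 571681320.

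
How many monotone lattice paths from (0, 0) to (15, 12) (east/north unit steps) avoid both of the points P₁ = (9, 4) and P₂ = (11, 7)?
Number of paths = 12127791

Inclusion–exclusion. Total paths: C(27, 15) = 17383860. Through P₁: C(13, 9)·C(14, 6) = 2147145. Through P₂: C(18, 11)·C(9, 4) = 4009824. Since P₁ is strictly southwest of P₂, a monotone path through both must visit P₁ then P₂; paths through both = C(13, 9)·C(5, 2)·C(9, 4) = 900900. Avoid both = 17383860 − 2147145 − 4009824 + 900900 = 12127791.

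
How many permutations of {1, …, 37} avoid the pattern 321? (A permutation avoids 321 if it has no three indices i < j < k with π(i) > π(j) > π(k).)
C_37 = 45950804324621742364

These 321-avoiding permutations are counted by the Catalan number C_n = (1/(n + 1)) · C(2n, n). For n = 37: C_37 = (1/38) · C(74, 37) = 1746130564335626209832/38 = 45950804324621742364.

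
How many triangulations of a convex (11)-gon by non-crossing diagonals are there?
C_9 = 4862

These polygon triangulations are counted by the Catalan number C_n = (1/(n + 1)) · C(2n, n). For n = 9: C_9 = (1/10) · C(18, 9) = 48620/10 = 4862.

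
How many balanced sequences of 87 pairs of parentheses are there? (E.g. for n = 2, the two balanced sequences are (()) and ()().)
C_87 = 16435314834665426797069144960762886143367590394940

These balanced parentheses are counted by the Catalan number C_n = (1/(n + 1)) · C(2n, n). For n = 87: C_87 = (1/88) · C(174, 87) = 1446307705450557558142084756547133980616347954754720/88 = 16435314834665426797069144960762886143367590394940.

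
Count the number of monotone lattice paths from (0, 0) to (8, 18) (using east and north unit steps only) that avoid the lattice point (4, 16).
Number of paths = 1489600

Total paths from (0, 0) to (8, 18): C(26, 8) = 1562275. Paths through (4, 16): (paths (0, 0) → (4, 16)) × (paths (4, 16) → (8, 18)) = C(20, 4) · C(6, 4) = 4845 · 15 = 72675. Avoidance count = 1562275 − 72675 = 1489600.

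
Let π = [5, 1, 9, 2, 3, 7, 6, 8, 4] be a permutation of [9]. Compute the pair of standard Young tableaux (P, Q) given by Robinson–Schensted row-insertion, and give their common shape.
P = [1, 2, 3, 4, 8] / [5, 6] / [7] / [9];  Q = [1, 3, 5, 6, 8] / [2, 4] / [7] / [9];  common shape = (5, 2, 1, 1)

Row-insert the values π_1, π_2, … into P one at a time, bumping the leftmost entry strictly greater than the inserted value down to the next row. The recording tableau Q records, in position (i, j), the step at which that cell was added to P.
  Insert 5 (step 1): P = [5];  Q = [1]
  Insert 1 (step 2): P = [1] / [5];  Q = [1] / [2]
  Insert 9 (step 3): P = [1, 9] / [5];  Q = [1, 3] / [2]
  Insert 2 (step 4): P = [1, 2] / [5, 9];  Q = [1, 3] / [2, 4]
  Insert 3 (step 5): P = [1, 2, 3] / [5, 9];  Q = [1, 3, 5] / [2, 4]
  Insert 7 (step 6): P = [1, 2, 3, 7] / [5, 9];  Q = [1, 3, 5, 6] / [2, 4]
  Insert 6 (step 7): P = [1, 2, 3, 6] / [5, 7] / [9];  Q = [1, 3, 5, 6] / [2, 4] / [7]
  Insert 8 (step 8): P = [1, 2, 3, 6, 8] / [5, 7] / [9];  Q = [1, 3, 5, 6, 8] / [2, 4] / [7]
  Insert 4 (step 9): P = [1, 2, 3, 4, 8] / [5, 6] / [7] / [9];  Q = [1, 3, 5, 6, 8] / [2, 4] / [7] / [9]
Final shape: (5, 2, 1, 1).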